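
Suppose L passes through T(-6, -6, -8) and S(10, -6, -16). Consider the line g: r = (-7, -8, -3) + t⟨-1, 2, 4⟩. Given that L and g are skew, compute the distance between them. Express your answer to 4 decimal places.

A direction vector for L is S − T = (16, 0, -8).
Common perpendicular direction n = (16, 0, -8) × (-1, 2, 4) = (16, -56, 32).
With w = (-7, -8, -3) − (-6, -6, -8) = (-1, -2, 5), w · n = 256.
Distance = |w · n| / |n| = |256| / √4416 ≈ 3.8523.

3.8523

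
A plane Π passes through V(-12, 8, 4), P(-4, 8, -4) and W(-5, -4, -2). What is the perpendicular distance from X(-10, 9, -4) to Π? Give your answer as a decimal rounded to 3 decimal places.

4.176

VP = (8, 0, -8), VW = (7, -12, -6); a normal to Π is VP × VW = (-96, -8, -96).
Using V: Π has equation -96x - 8y - 96z = 704.
n·X − d = (-96)·(-10) + (-8)·(9) + (-96)·(-4) − 704 = 568; |n| = √18496.
Distance = |568| / √18496 = 568/√18496 ≈ 4.176.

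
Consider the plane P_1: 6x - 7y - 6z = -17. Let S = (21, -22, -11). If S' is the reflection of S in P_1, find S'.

λ = (n·S − d)/|n|² = (346 − (-17))/121 = 3.
Reflection = S − 2λn = (21, -22, -11) − 6·(6, -7, -6) = (-15, 20, 25).

(-15, 20, 25)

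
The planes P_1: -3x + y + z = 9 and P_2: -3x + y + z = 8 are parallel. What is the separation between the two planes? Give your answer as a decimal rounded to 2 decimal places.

0.30

Same normal n = (-3, 1, 1) with |n| = √11; distance = |9 − 8| / |n| = 1/√11 ≈ 0.30.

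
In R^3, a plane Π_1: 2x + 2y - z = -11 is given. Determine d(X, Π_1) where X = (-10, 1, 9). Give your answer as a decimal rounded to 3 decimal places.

5.333

n·X − d = (2)·(-10) + (2)·(1) + (-1)·(9) − (-11) = -16; |n| = √9.
Distance = |-16| / √9 = 16/√9 ≈ 5.333.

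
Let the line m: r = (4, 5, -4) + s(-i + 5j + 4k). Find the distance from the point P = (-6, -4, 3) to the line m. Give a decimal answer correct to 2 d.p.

Taking (4, 5, -4) on m with direction v = (-1, 5, 4): w = P − (4, 5, -4) = (-10, -9, 7), and w × v = (-71, 33, -59).
Distance = |w × v| / |v| = √9611 / √42 ≈ 15.13.

15.13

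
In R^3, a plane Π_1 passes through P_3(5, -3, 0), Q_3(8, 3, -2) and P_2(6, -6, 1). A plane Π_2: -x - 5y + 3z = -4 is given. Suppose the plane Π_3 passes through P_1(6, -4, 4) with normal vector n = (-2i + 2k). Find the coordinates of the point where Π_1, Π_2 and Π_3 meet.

(1, 0, -1)

P_3Q_3 = (3, 6, -2), P_3P_2 = (1, -3, 1); a normal to Π_1 is P_3Q_3 × P_3P_2 = (0, -5, -15).
Using P_3: Π_1 has equation -5y - 15z = 15.
Π_3: n·r = n·P_1 gives -2x + 2z = -4.
Solving the 3×3 linear system -5y - 15z = 15, -x - 5y + 3z = -4, -2x + 2z = -4 (e.g. by elimination or Cramer's rule, determinant = 170) gives (1, 0, -1).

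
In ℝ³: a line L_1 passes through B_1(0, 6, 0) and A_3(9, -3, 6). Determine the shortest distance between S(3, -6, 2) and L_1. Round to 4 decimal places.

6.9184

A direction vector for L_1 is A_3 − B_1 = (9, -9, 6).
Taking (0, 6, 0) on L_1 with direction v = (9, -9, 6): w = S − (0, 6, 0) = (3, -12, 2), and w × v = (-54, 0, 81).
Distance = |w × v| / |v| = √9477 / √198 ≈ 6.9184.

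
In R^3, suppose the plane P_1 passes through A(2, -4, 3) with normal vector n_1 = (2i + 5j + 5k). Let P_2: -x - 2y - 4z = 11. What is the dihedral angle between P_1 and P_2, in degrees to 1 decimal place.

P_1: n_1·r = n_1·A gives 2x + 5y + 5z = -1.
cos θ = |n₁·n₂| / (|n₁||n₂|) = |-32| / (√54 · √21).
θ = arccos(0.95026) ≈ 18.1°.

18.1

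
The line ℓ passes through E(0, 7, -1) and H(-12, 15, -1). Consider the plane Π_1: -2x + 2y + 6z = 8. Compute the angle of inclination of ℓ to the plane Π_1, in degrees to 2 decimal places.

A direction vector for ℓ is H − E = (-12, 8, 0).
sin θ = |n·v| / (|n||v|) = |40| / (√44 · √208) = 0.41812.
θ ≈ 24.72°.

24.72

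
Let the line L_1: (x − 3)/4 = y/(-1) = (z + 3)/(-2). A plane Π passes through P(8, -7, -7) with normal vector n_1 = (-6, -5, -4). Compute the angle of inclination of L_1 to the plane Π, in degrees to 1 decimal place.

15.9

L_1 has direction (4, -1, -2) through (3, 0, -3).
Π: n_1·r = n_1·P gives -6x - 5y - 4z = 15.
sin θ = |n·v| / (|n||v|) = |-11| / (√77 · √21) = 0.27355.
θ ≈ 15.9°.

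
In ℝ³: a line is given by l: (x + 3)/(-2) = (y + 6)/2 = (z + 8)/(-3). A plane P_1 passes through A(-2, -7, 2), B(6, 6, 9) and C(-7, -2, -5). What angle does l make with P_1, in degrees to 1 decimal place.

1.8

l has direction (-2, 2, -3) through (-3, -6, -8).
AB = (8, 13, 7), AC = (-5, 5, -7); a normal to P_1 is AB × AC = (-126, 21, 105).
Using A: P_1 has equation -126x + 21y + 105z = 315.
sin θ = |n·v| / (|n||v|) = |-21| / (√27342 · √17) = 0.03080.
θ ≈ 1.8°.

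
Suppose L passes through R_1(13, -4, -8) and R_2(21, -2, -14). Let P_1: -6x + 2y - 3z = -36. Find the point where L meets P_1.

A direction vector for L is R_2 − R_1 = (8, 2, -6).
Substitute r = (13, -4, -8) + t(8, 2, -6) into the plane: -62 + (-26)t = -36, so t = -1.
Intersection: (13, -4, -8) + (-1)·(8, 2, -6) = (5, -6, -2).

(5, -6, -2)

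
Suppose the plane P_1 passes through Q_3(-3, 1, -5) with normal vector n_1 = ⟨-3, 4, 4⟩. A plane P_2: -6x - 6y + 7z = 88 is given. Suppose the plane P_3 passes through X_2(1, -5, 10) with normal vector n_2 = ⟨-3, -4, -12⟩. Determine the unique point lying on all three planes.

(5, -8, 10)

P_1: n_1·r = n_1·Q_3 gives -3x + 4y + 4z = -7.
P_3: n_2·r = n_2·X_2 gives -3x - 4y - 12z = -103.
Solving the 3×3 linear system -3x + 4y + 4z = -7, -6x - 6y + 7z = 88, -3x - 4y - 12z = -103 (e.g. by elimination or Cramer's rule, determinant = -648) gives (5, -8, 10).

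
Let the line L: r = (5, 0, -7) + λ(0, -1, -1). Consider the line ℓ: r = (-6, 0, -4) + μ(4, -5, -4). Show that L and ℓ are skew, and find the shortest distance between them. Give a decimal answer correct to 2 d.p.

Common perpendicular direction n = (0, -1, -1) × (4, -5, -4) = (-1, -4, 4).
With w = (-6, 0, -4) − (5, 0, -7) = (-11, 0, 3), w · n = 23.
Since n ≠ 0 the lines are not parallel, and w · n = 23 ≠ 0 so they do not intersect; hence they are skew.
Distance = |w · n| / |n| = |23| / √33 ≈ 4.00.

4.00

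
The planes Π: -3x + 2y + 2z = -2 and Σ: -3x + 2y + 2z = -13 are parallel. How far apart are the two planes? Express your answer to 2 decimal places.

2.67

Same normal n = (-3, 2, 2) with |n| = √17; distance = |-2 − (-13)| / |n| = 11/√17 ≈ 2.67.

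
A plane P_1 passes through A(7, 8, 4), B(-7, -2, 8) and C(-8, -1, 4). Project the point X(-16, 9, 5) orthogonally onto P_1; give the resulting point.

(-10, -1, 1)

AB = (-14, -10, 4), AC = (-15, -9, 0); a normal to P_1 is AB × AC = (36, -60, -24).
Using A: P_1 has equation 36x - 60y - 24z = -324.
Foot = X − λn with λ = (n·X − d)/|n|² = (-1236 − (-324))/5472 = -1/6.
Foot = (-16, 9, 5) − (-1/6)·(36, -60, -24) = (-10, -1, 1).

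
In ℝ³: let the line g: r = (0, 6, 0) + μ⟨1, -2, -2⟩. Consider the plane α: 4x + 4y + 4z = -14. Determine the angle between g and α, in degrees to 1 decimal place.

35.3

sin θ = |n·v| / (|n||v|) = |-12| / (√48 · √9) = 0.57735.
θ ≈ 35.3°.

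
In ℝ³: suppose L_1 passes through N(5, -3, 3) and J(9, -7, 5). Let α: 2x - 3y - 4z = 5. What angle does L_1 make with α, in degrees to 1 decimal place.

21.8

A direction vector for L_1 is J − N = (4, -4, 2).
sin θ = |n·v| / (|n||v|) = |12| / (√29 · √36) = 0.37139.
θ ≈ 21.8°.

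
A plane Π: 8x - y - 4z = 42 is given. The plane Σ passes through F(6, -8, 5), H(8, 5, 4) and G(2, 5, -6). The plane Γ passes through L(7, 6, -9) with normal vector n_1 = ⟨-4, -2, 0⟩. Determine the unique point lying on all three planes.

FH = (2, 13, -1), FG = (-4, 13, -11); a normal to Σ is FH × FG = (-130, 26, 78).
Using F: Σ has equation -130x + 26y + 78z = -598.
Γ: n_1·r = n_1·L gives -4x - 2y = -40.
Solving the 3×3 linear system 8x - y - 4z = 42, -130x + 26y + 78z = -598, -4x - 2y = -40 (e.g. by elimination or Cramer's rule, determinant = 104) gives (7, 6, 2).

(7, 6, 2)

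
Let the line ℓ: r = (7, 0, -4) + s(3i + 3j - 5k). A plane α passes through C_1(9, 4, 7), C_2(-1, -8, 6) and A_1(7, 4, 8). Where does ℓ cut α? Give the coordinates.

C_1C_2 = (-10, -12, -1), C_1A_1 = (-2, 0, 1); a normal to α is C_1C_2 × C_1A_1 = (-12, 12, -24).
Using C_1: α has equation -12x + 12y - 24z = -228.
Substitute r = (7, 0, -4) + t(3, 3, -5) into the plane: 12 + 120t = -228, so t = -2.
Intersection: (7, 0, -4) + (-2)·(3, 3, -5) = (1, -6, 6).

(1, -6, 6)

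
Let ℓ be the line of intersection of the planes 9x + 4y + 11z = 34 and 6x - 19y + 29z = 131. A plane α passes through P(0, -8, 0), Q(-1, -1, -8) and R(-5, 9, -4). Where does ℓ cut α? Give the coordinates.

(-4, 1, 6)

Direction of ℓ: (9, 4, 11) × (6, -19, 29) = (325, -195, -195).
A point on ℓ: solving the two plane equations with x = -9 gives (-9, 4, 9).
PQ = (-1, 7, -8), PR = (-5, 17, -4); a normal to α is PQ × PR = (108, 36, 18).
Using P: α has equation 108x + 36y + 18z = -288.
Substitute r = (-9, 4, 9) + t(325, -195, -195) into the plane: -666 + 24570t = -288, so t = 1/65.
Intersection: (-9, 4, 9) + (1/65)·(325, -195, -195) = (-4, 1, 6).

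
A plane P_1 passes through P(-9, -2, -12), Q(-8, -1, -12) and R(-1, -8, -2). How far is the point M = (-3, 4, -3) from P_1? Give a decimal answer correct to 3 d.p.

PQ = (1, 1, 0), PR = (8, -6, 10); a normal to P_1 is PQ × PR = (10, -10, -14).
Using P: P_1 has equation 10x - 10y - 14z = 98.
n·M − d = (10)·(-3) + (-10)·(4) + (-14)·(-3) − 98 = -126; |n| = √396.
Distance = |-126| / √396 = 126/√396 ≈ 6.332.

6.332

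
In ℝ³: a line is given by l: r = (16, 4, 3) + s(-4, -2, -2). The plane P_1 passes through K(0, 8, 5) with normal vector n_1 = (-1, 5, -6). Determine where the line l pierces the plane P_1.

P_1: n_1·r = n_1·K gives -x + 5y - 6z = 10.
Substitute r = (16, 4, 3) + t(-4, -2, -2) into the plane: -14 + 6t = 10, so t = 4.
Intersection: (16, 4, 3) + 4·(-4, -2, -2) = (0, -4, -5).

(0, -4, -5)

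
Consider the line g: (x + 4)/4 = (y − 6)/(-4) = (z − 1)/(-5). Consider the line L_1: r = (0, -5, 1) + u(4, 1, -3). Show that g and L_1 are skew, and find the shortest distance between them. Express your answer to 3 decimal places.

g has direction (4, -4, -5) through (-4, 6, 1).
Common perpendicular direction n = (4, -4, -5) × (4, 1, -3) = (17, -8, 20).
With w = (0, -5, 1) − (-4, 6, 1) = (4, -11, 0), w · n = 156.
Since n ≠ 0 the lines are not parallel, and w · n = 156 ≠ 0 so they do not intersect; hence they are skew.
Distance = |w · n| / |n| = |156| / √753 ≈ 5.685.

5.685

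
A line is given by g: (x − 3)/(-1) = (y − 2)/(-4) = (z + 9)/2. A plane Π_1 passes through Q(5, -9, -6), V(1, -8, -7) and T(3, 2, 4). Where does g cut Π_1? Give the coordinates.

(1, -6, -5)

g has direction (-1, -4, 2) through (3, 2, -9).
QV = (-4, 1, -1), QT = (-2, 11, 10); a normal to Π_1 is QV × QT = (21, 42, -42).
Using Q: Π_1 has equation 21x + 42y - 42z = -21.
Substitute r = (3, 2, -9) + t(-1, -4, 2) into the plane: 525 + (-273)t = -21, so t = 2.
Intersection: (3, 2, -9) + 2·(-1, -4, 2) = (1, -6, -5).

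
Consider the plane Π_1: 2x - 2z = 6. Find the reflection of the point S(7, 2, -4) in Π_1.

(-1, 2, 4)

λ = (n·S − d)/|n|² = (22 − 6)/8 = 2.
Reflection = S − 2λn = (7, 2, -4) − 4·(2, 0, -2) = (-1, 2, 4).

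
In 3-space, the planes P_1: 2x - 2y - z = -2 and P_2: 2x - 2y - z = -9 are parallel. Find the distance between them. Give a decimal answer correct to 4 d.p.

2.3333

Same normal n = (2, -2, -1) with |n| = √9; distance = |-2 − (-9)| / |n| = 7/√9 ≈ 2.3333.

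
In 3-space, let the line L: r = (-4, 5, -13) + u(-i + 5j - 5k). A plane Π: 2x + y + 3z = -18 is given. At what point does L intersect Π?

Substitute r = (-4, 5, -13) + t(-1, 5, -5) into the plane: -42 + (-12)t = -18, so t = -2.
Intersection: (-4, 5, -13) + (-2)·(-1, 5, -5) = (-2, -5, -3).

(-2, -5, -3)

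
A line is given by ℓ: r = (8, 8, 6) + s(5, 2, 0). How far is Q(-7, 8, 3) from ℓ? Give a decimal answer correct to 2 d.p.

Taking (8, 8, 6) on ℓ with direction v = (5, 2, 0): w = Q − (8, 8, 6) = (-15, 0, -3), and w × v = (6, -15, -30).
Distance = |w × v| / |v| = √1161 / √29 ≈ 6.33.

6.33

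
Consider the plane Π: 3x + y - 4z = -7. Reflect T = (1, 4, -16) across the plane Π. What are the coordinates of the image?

λ = (n·T − d)/|n|² = (71 − (-7))/26 = 3.
Reflection = T − 2λn = (1, 4, -16) − 6·(3, 1, -4) = (-17, -2, 8).

(-17, -2, 8)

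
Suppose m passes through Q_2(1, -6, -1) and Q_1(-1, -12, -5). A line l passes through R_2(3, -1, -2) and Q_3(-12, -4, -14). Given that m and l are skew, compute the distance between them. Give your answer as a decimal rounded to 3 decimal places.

A direction vector for m is Q_1 − Q_2 = (-2, -6, -4).
A direction vector for l is Q_3 − R_2 = (-15, -3, -12).
Common perpendicular direction n = (-2, -6, -4) × (-15, -3, -12) = (60, 36, -84).
With w = (3, -1, -2) − (1, -6, -1) = (2, 5, -1), w · n = 384.
Distance = |w · n| / |n| = |384| / √11952 ≈ 3.512.

3.512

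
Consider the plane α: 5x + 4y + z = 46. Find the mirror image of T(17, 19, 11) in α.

λ = (n·T − d)/|n|² = (172 − 46)/42 = 3.
Reflection = T − 2λn = (17, 19, 11) − 6·(5, 4, 1) = (-13, -5, 5).

(-13, -5, 5)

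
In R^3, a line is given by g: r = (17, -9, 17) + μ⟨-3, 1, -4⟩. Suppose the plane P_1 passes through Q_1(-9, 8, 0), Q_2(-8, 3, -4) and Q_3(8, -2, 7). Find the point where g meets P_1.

Q_1Q_2 = (1, -5, -4), Q_1Q_3 = (17, -10, 7); a normal to P_1 is Q_1Q_2 × Q_1Q_3 = (-75, -75, 75).
Using Q_1: P_1 has equation -75x - 75y + 75z = 75.
Substitute r = (17, -9, 17) + t(-3, 1, -4) into the plane: 675 + (-150)t = 75, so t = 4.
Intersection: (17, -9, 17) + 4·(-3, 1, -4) = (5, -5, 1).

(5, -5, 1)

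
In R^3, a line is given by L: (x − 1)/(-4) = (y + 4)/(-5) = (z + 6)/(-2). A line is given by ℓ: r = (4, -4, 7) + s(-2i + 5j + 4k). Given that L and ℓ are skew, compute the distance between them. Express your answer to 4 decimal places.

11.2250

L has direction (-4, -5, -2) through (1, -4, -6).
Common perpendicular direction n = (-4, -5, -2) × (-2, 5, 4) = (-10, 20, -30).
With w = (4, -4, 7) − (1, -4, -6) = (3, 0, 13), w · n = -420.
Distance = |w · n| / |n| = |-420| / √1400 ≈ 11.2250.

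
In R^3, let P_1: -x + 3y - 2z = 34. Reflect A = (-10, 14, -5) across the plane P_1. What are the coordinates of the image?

λ = (n·A − d)/|n|² = (62 − 34)/14 = 2.
Reflection = A − 2λn = (-10, 14, -5) − 4·(-1, 3, -2) = (-6, 2, 3).

(-6, 2, 3)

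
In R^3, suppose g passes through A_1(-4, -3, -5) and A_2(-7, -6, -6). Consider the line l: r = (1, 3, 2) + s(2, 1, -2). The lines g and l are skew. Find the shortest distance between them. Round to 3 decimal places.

A direction vector for g is A_2 − A_1 = (-3, -3, -1).
Common perpendicular direction n = (-3, -3, -1) × (2, 1, -2) = (7, -8, 3).
With w = (1, 3, 2) − (-4, -3, -5) = (5, 6, 7), w · n = 8.
Distance = |w · n| / |n| = |8| / √122 ≈ 0.724.

0.724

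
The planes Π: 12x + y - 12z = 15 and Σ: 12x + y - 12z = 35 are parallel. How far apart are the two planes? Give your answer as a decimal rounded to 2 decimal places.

Same normal n = (12, 1, -12) with |n| = √289; distance = |15 − 35| / |n| = 20/√289 ≈ 1.18.

1.18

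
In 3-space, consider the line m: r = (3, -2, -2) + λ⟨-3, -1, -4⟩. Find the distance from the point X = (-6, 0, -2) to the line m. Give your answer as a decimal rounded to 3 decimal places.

7.808

Taking (3, -2, -2) on m with direction v = (-3, -1, -4): w = X − (3, -2, -2) = (-9, 2, 0), and w × v = (-8, -36, 15).
Distance = |w × v| / |v| = √1585 / √26 ≈ 7.808.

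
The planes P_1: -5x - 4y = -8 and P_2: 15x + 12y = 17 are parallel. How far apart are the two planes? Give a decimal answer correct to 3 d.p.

0.364

Rescale P_2 by 1/(-3): -5x - 4y = -17/3. Then distance = |-8 − (-17/3)| / √41 ≈ 0.364.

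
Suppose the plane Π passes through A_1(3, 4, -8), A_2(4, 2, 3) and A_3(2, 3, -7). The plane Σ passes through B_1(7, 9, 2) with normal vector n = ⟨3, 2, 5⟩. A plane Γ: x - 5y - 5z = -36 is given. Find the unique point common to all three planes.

(4, 1, 7)

A_1A_2 = (1, -2, 11), A_1A_3 = (-1, -1, 1); a normal to Π is A_1A_2 × A_1A_3 = (9, -12, -3).
Using A_1: Π has equation 9x - 12y - 3z = 3.
Σ: n·r = n·B_1 gives 3x + 2y + 5z = 49.
Solving the 3×3 linear system 9x - 12y - 3z = 3, 3x + 2y + 5z = 49, x - 5y - 5z = -36 (e.g. by elimination or Cramer's rule, determinant = -54) gives (4, 1, 7).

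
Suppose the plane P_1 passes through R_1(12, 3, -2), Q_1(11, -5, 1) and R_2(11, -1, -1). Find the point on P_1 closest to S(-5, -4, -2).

R_1Q_1 = (-1, -8, 3), R_1R_2 = (-1, -4, 1); a normal to P_1 is R_1Q_1 × R_1R_2 = (4, -2, -4).
Using R_1: P_1 has equation 4x - 2y - 4z = 50.
Foot = S − λn with λ = (n·S − d)/|n|² = (-4 − 50)/36 = -3/2.
Foot = (-5, -4, -2) − (-3/2)·(4, -2, -4) = (1, -7, -8).

(1, -7, -8)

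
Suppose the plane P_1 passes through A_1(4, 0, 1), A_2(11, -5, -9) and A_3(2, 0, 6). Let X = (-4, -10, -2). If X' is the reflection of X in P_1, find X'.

(16, 2, 6)

A_1A_2 = (7, -5, -10), A_1A_3 = (-2, 0, 5); a normal to P_1 is A_1A_2 × A_1A_3 = (-25, -15, -10).
Using A_1: P_1 has equation -25x - 15y - 10z = -110.
λ = (n·X − d)/|n|² = (270 − (-110))/950 = 2/5.
Reflection = X − 2λn = (-4, -10, -2) − (4/5)·(-25, -15, -10) = (16, 2, 6).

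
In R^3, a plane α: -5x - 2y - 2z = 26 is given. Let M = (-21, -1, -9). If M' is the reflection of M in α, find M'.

(9, 11, 3)

λ = (n·M − d)/|n|² = (125 − 26)/33 = 3.
Reflection = M − 2λn = (-21, -1, -9) − 6·(-5, -2, -2) = (9, 11, 3).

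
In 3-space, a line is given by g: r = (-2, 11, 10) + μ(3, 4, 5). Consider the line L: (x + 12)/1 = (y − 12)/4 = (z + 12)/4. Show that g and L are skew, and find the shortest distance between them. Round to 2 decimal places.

L has direction (1, 4, 4) through (-12, 12, -12).
Common perpendicular direction n = (3, 4, 5) × (1, 4, 4) = (-4, -7, 8).
With w = (-12, 12, -12) − (-2, 11, 10) = (-10, 1, -22), w · n = -143.
Since n ≠ 0 the lines are not parallel, and w · n = -143 ≠ 0 so they do not intersect; hence they are skew.
Distance = |w · n| / |n| = |-143| / √129 ≈ 12.59.

12.59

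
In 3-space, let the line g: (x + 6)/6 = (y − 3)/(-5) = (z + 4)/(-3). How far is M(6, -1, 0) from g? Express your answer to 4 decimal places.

g has direction (6, -5, -3) through (-6, 3, -4).
Taking (-6, 3, -4) on g with direction v = (6, -5, -3): w = M − (-6, 3, -4) = (12, -4, 4), and w × v = (32, 60, -36).
Distance = |w × v| / |v| = √5920 / √70 ≈ 9.1963.

9.1963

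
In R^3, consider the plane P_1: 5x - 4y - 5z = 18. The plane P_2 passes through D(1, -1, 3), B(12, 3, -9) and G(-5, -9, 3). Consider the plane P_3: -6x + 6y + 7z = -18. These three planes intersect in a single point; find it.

(6, 3, 0)

DB = (11, 4, -12), DG = (-6, -8, 0); a normal to P_2 is DB × DG = (-96, 72, -64).
Using D: P_2 has equation -96x + 72y - 64z = -360.
Solving the 3×3 linear system 5x - 4y - 5z = 18, -96x + 72y - 64z = -360, -6x + 6y + 7z = -18 (e.g. by elimination or Cramer's rule, determinant = 936) gives (6, 3, 0).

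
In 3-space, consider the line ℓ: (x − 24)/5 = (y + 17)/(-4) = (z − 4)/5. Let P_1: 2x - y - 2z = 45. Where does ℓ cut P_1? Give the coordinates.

ℓ has direction (5, -4, 5) through (24, -17, 4).
Substitute r = (24, -17, 4) + t(5, -4, 5) into the plane: 57 + 4t = 45, so t = -3.
Intersection: (24, -17, 4) + (-3)·(5, -4, 5) = (9, -5, -11).

(9, -5, -11)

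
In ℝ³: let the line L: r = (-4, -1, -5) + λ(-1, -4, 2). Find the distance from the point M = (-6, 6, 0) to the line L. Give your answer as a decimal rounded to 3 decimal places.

8.112

Taking (-4, -1, -5) on L with direction v = (-1, -4, 2): w = M − (-4, -1, -5) = (-2, 7, 5), and w × v = (34, -1, 15).
Distance = |w × v| / |v| = √1382 / √21 ≈ 8.112.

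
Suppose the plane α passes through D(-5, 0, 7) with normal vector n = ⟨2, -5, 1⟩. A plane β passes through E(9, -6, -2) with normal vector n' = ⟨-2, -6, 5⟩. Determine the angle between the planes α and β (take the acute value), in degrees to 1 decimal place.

α: n·r = n·D gives 2x - 5y + z = -3.
β: n'·r = n'·E gives -2x - 6y + 5z = 8.
cos θ = |n₁·n₂| / (|n₁||n₂|) = |31| / (√30 · √65).
θ = arccos(0.70201) ≈ 45.4°.

45.4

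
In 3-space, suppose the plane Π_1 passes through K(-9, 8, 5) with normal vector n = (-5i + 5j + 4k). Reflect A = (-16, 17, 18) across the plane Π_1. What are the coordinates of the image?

(4, -3, 2)

Π_1: n·r = n·K gives -5x + 5y + 4z = 105.
λ = (n·A − d)/|n|² = (237 − 105)/66 = 2.
Reflection = A − 2λn = (-16, 17, 18) − 4·(-5, 5, 4) = (4, -3, 2).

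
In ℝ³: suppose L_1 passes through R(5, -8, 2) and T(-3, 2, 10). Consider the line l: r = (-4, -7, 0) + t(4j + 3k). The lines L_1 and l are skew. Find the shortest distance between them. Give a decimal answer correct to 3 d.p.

A direction vector for L_1 is T − R = (-8, 10, 8).
Common perpendicular direction n = (-8, 10, 8) × (0, 4, 3) = (-2, 24, -32).
With w = (-4, -7, 0) − (5, -8, 2) = (-9, 1, -2), w · n = 106.
Distance = |w · n| / |n| = |106| / √1604 ≈ 2.647.

2.647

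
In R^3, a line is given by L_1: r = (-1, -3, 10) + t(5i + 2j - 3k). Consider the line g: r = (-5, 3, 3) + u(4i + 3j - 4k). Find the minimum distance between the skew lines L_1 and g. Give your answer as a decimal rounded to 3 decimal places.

Common perpendicular direction n = (5, 2, -3) × (4, 3, -4) = (1, 8, 7).
With w = (-5, 3, 3) − (-1, -3, 10) = (-4, 6, -7), w · n = -5.
Distance = |w · n| / |n| = |-5| / √114 ≈ 0.468.

0.468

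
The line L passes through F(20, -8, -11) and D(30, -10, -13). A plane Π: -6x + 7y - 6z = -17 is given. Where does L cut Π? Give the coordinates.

(5, -5, -8)

A direction vector for L is D − F = (10, -2, -2).
Substitute r = (20, -8, -11) + t(10, -2, -2) into the plane: -110 + (-62)t = -17, so t = -3/2.
Intersection: (20, -8, -11) + (-3/2)·(10, -2, -2) = (5, -5, -8).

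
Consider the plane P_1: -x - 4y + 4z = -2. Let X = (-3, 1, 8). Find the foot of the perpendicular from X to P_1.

(-2, 5, 4)

Foot = X − λn with λ = (n·X − d)/|n|² = (31 − (-2))/33 = 1.
Foot = (-3, 1, 8) − 1·(-1, -4, 4) = (-2, 5, 4).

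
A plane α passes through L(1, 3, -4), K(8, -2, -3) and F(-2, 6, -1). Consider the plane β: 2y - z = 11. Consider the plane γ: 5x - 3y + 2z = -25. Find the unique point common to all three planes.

(-2, 7, 3)

LK = (7, -5, 1), LF = (-3, 3, 3); a normal to α is LK × LF = (-18, -24, 6).
Using L: α has equation -18x - 24y + 6z = -114.
Solving the 3×3 linear system -18x - 24y + 6z = -114, 2y - z = 11, 5x - 3y + 2z = -25 (e.g. by elimination or Cramer's rule, determinant = 42) gives (-2, 7, 3).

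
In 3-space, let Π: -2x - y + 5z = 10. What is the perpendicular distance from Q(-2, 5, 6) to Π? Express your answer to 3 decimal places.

n·Q − d = (-2)·(-2) + (-1)·(5) + (5)·(6) − 10 = 19; |n| = √30.
Distance = |19| / √30 = 19/√30 ≈ 3.469.

3.469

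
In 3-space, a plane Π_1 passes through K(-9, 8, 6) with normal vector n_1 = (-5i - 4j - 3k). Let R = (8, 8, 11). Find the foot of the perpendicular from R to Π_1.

(-2, 0, 5)

Π_1: n_1·r = n_1·K gives -5x - 4y - 3z = -5.
Foot = R − λn with λ = (n·R − d)/|n|² = (-105 − (-5))/50 = -2.
Foot = (8, 8, 11) − (-2)·(-5, -4, -3) = (-2, 0, 5).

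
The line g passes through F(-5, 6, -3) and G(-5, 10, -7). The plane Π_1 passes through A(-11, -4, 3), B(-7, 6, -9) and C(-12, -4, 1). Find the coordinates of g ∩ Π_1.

A direction vector for g is G − F = (0, 4, -4).
AB = (4, 10, -12), AC = (-1, 0, -2); a normal to Π_1 is AB × AC = (-20, 20, 10).
Using A: Π_1 has equation -20x + 20y + 10z = 170.
Substitute r = (-5, 6, -3) + t(0, 4, -4) into the plane: 190 + 40t = 170, so t = -1/2.
Intersection: (-5, 6, -3) + (-1/2)·(0, 4, -4) = (-5, 4, -1).

(-5, 4, -1)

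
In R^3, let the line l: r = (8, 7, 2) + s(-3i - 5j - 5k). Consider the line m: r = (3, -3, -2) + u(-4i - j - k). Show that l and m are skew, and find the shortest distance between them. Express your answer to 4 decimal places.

4.2426

Common perpendicular direction n = (-3, -5, -5) × (-4, -1, -1) = (0, 17, -17).
With w = (3, -3, -2) − (8, 7, 2) = (-5, -10, -4), w · n = -102.
Since n ≠ 0 the lines are not parallel, and w · n = -102 ≠ 0 so they do not intersect; hence they are skew.
Distance = |w · n| / |n| = |-102| / √578 ≈ 4.2426.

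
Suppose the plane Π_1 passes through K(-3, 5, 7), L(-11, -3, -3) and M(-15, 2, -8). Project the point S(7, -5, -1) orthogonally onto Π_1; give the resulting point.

(-3, -5, 7)

KL = (-8, -8, -10), KM = (-12, -3, -15); a normal to Π_1 is KL × KM = (90, 0, -72).
Using K: Π_1 has equation 90x - 72z = -774.
Foot = S − λn with λ = (n·S − d)/|n|² = (702 − (-774))/13284 = 1/9.
Foot = (7, -5, -1) − (1/9)·(90, 0, -72) = (-3, -5, 7).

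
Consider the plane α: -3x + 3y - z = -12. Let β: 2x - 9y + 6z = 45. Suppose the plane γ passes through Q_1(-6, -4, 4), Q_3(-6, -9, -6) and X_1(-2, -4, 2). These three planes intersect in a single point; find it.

(0, -3, 3)

Q_1Q_3 = (0, -5, -10), Q_1X_1 = (4, 0, -2); a normal to γ is Q_1Q_3 × Q_1X_1 = (10, -40, 20).
Using Q_1: γ has equation 10x - 40y + 20z = 180.
Solving the 3×3 linear system -3x + 3y - z = -12, 2x - 9y + 6z = 45, 10x - 40y + 20z = 180 (e.g. by elimination or Cramer's rule, determinant = -130) gives (0, -3, 3).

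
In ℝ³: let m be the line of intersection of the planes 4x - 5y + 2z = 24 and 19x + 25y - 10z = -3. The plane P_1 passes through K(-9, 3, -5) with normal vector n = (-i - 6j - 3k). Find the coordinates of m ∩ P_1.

(3, -2, 1)

Direction of m: (4, -5, 2) × (19, 25, -10) = (0, 78, 195).
A point on m: solving the two plane equations with y = -8 gives (3, -8, -14).
P_1: n·r = n·K gives -x - 6y - 3z = 6.
Substitute r = (3, -8, -14) + t(0, 78, 195) into the plane: 87 + (-1053)t = 6, so t = 1/13.
Intersection: (3, -8, -14) + (1/13)·(0, 78, 195) = (3, -2, 1).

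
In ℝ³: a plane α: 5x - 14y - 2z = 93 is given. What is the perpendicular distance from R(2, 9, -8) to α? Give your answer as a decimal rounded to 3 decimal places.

12.867

n·R − d = (5)·(2) + (-14)·(9) + (-2)·(-8) − 93 = -193; |n| = √225.
Distance = |-193| / √225 = 193/√225 ≈ 12.867.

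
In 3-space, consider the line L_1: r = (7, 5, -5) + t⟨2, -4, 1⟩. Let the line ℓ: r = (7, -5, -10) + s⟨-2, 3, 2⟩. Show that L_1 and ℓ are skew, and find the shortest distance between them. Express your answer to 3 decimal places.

Common perpendicular direction n = (2, -4, 1) × (-2, 3, 2) = (-11, -6, -2).
With w = (7, -5, -10) − (7, 5, -5) = (0, -10, -5), w · n = 70.
Since n ≠ 0 the lines are not parallel, and w · n = 70 ≠ 0 so they do not intersect; hence they are skew.
Distance = |w · n| / |n| = |70| / √161 ≈ 5.517.

5.517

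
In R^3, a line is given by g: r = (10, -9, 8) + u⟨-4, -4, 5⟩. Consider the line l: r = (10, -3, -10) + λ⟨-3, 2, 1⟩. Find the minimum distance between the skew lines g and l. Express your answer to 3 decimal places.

10.980

Common perpendicular direction n = (-4, -4, 5) × (-3, 2, 1) = (-14, -11, -20).
With w = (10, -3, -10) − (10, -9, 8) = (0, 6, -18), w · n = 294.
Distance = |w · n| / |n| = |294| / √717 ≈ 10.980.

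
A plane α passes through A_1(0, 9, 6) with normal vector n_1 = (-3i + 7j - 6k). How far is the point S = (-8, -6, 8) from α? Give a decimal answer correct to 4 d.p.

9.5922

α: n_1·r = n_1·A_1 gives -3x + 7y - 6z = 27.
n·S − d = (-3)·(-8) + (7)·(-6) + (-6)·(8) − 27 = -93; |n| = √94.
Distance = |-93| / √94 = 93/√94 ≈ 9.5922.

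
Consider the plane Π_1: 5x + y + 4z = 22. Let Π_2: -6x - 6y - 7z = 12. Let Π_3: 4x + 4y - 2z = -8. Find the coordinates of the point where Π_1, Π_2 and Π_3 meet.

Solving the 3×3 linear system 5x + y + 4z = 22, -6x - 6y - 7z = 12, 4x + 4y - 2z = -8 (e.g. by elimination or Cramer's rule, determinant = 160) gives (6, -8, 0).

(6, -8, 0)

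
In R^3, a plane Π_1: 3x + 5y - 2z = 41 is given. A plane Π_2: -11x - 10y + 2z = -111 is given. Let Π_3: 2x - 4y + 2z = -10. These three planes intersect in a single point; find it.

Solving the 3×3 linear system 3x + 5y - 2z = 41, -11x - 10y + 2z = -111, 2x - 4y + 2z = -10 (e.g. by elimination or Cramer's rule, determinant = -34) gives (5, 6, 2).

(5, 6, 2)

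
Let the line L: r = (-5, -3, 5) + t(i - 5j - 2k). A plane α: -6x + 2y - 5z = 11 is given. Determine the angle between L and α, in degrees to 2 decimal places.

7.81

sin θ = |n·v| / (|n||v|) = |-6| / (√65 · √30) = 0.13587.
θ ≈ 7.81°.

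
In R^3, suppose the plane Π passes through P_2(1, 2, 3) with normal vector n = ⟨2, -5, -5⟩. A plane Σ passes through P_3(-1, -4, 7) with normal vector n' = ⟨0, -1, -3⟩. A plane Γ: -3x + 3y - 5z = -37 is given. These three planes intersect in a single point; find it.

(6, 2, 5)

Π: n·r = n·P_2 gives 2x - 5y - 5z = -23.
Σ: n'·r = n'·P_3 gives -y - 3z = -17.
Solving the 3×3 linear system 2x - 5y - 5z = -23, -y - 3z = -17, -3x + 3y - 5z = -37 (e.g. by elimination or Cramer's rule, determinant = -2) gives (6, 2, 5).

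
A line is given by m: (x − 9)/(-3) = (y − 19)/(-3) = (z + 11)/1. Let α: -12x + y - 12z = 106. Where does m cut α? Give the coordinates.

(0, 10, -8)

m has direction (-3, -3, 1) through (9, 19, -11).
Substitute r = (9, 19, -11) + t(-3, -3, 1) into the plane: 43 + 21t = 106, so t = 3.
Intersection: (9, 19, -11) + 3·(-3, -3, 1) = (0, 10, -8).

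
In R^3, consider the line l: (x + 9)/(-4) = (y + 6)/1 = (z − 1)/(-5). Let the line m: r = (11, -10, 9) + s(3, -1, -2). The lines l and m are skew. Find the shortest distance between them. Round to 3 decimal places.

l has direction (-4, 1, -5) through (-9, -6, 1).
Common perpendicular direction n = (-4, 1, -5) × (3, -1, -2) = (-7, -23, 1).
With w = (11, -10, 9) − (-9, -6, 1) = (20, -4, 8), w · n = -40.
Distance = |w · n| / |n| = |-40| / √579 ≈ 1.662.

1.662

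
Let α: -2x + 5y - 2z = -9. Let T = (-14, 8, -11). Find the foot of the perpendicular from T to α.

Foot = T − λn with λ = (n·T − d)/|n|² = (90 − (-9))/33 = 3.
Foot = (-14, 8, -11) − 3·(-2, 5, -2) = (-8, -7, -5).

(-8, -7, -5)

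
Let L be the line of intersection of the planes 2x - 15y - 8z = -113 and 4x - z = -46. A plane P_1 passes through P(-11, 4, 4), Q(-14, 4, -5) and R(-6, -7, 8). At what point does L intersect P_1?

(-10, 3, 6)

Direction of L: (2, -15, -8) × (4, 0, -1) = (15, -30, 60).
A point on L: solving the two plane equations with x = -6 gives (-6, -5, 22).
PQ = (-3, 0, -9), PR = (5, -11, 4); a normal to P_1 is PQ × PR = (-99, -33, 33).
Using P: P_1 has equation -99x - 33y + 33z = 1089.
Substitute r = (-6, -5, 22) + t(15, -30, 60) into the plane: 1485 + 1485t = 1089, so t = -4/15.
Intersection: (-6, -5, 22) + (-4/15)·(15, -30, 60) = (-10, 3, 6).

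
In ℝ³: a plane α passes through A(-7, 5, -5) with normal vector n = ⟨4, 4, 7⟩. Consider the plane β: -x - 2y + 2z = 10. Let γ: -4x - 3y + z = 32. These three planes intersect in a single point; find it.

α: n·r = n·A gives 4x + 4y + 7z = -43.
Solving the 3×3 linear system 4x + 4y + 7z = -43, -x - 2y + 2z = 10, -4x - 3y + z = 32 (e.g. by elimination or Cramer's rule, determinant = -47) gives (-6, -3, -1).

(-6, -3, -1)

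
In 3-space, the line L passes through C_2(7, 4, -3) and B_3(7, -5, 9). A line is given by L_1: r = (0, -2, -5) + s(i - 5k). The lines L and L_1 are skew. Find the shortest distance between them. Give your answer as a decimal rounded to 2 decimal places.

8.54

A direction vector for L is B_3 − C_2 = (0, -9, 12).
Common perpendicular direction n = (0, -9, 12) × (1, 0, -5) = (45, 12, 9).
With w = (0, -2, -5) − (7, 4, -3) = (-7, -6, -2), w · n = -405.
Distance = |w · n| / |n| = |-405| / √2250 ≈ 8.54.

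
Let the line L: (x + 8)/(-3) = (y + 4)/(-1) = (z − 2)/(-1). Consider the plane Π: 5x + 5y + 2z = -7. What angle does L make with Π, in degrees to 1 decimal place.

64.5

L has direction (-3, -1, -1) through (-8, -4, 2).
sin θ = |n·v| / (|n||v|) = |-22| / (√54 · √11) = 0.90267.
θ ≈ 64.5°.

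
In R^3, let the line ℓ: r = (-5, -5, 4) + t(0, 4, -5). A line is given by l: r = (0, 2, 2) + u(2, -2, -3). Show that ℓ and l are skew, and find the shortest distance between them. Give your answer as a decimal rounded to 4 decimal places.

6.4425

Common perpendicular direction n = (0, 4, -5) × (2, -2, -3) = (-22, -10, -8).
With w = (0, 2, 2) − (-5, -5, 4) = (5, 7, -2), w · n = -164.
Since n ≠ 0 the lines are not parallel, and w · n = -164 ≠ 0 so they do not intersect; hence they are skew.
Distance = |w · n| / |n| = |-164| / √648 ≈ 6.4425.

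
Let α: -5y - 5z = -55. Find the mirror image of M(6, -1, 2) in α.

λ = (n·M − d)/|n|² = (-5 − (-55))/50 = 1.
Reflection = M − 2λn = (6, -1, 2) − 2·(0, -5, -5) = (6, 9, 12).

(6, 9, 12)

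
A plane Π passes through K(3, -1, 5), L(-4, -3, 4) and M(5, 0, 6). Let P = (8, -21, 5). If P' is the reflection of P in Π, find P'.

KL = (-7, -2, -1), KM = (2, 1, 1); a normal to Π is KL × KM = (-1, 5, -3).
Using K: Π has equation -x + 5y - 3z = -23.
λ = (n·P − d)/|n|² = (-128 − (-23))/35 = -3.
Reflection = P − 2λn = (8, -21, 5) − (-6)·(-1, 5, -3) = (2, 9, -13).

(2, 9, -13)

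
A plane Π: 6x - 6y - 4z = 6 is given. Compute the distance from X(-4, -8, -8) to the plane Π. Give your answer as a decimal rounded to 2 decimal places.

n·X − d = (6)·(-4) + (-6)·(-8) + (-4)·(-8) − 6 = 50; |n| = √88.
Distance = |50| / √88 = 50/√88 ≈ 5.33.

5.33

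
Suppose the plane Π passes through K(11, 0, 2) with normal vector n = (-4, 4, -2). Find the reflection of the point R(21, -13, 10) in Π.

Π: n·r = n·K gives -4x + 4y - 2z = -48.
λ = (n·R − d)/|n|² = (-156 − (-48))/36 = -3.
Reflection = R − 2λn = (21, -13, 10) − (-6)·(-4, 4, -2) = (-3, 11, -2).

(-3, 11, -2)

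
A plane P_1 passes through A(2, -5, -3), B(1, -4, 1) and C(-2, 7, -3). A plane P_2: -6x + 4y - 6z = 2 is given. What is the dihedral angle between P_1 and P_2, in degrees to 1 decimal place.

AB = (-1, 1, 4), AC = (-4, 12, 0); a normal to P_1 is AB × AC = (-48, -16, -8).
Using A: P_1 has equation -48x - 16y - 8z = 8.
cos θ = |n₁·n₂| / (|n₁||n₂|) = |272| / (√2624 · √88).
θ = arccos(0.56604) ≈ 55.5°.

55.5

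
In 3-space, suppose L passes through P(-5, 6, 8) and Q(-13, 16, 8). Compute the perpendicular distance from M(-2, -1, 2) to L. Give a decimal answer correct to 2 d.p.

A direction vector for L is Q − P = (-8, 10, 0).
Taking (-5, 6, 8) on L with direction v = (-8, 10, 0): w = M − (-5, 6, 8) = (3, -7, -6), and w × v = (60, 48, -26).
Distance = |w × v| / |v| = √6580 / √164 ≈ 6.33.

6.33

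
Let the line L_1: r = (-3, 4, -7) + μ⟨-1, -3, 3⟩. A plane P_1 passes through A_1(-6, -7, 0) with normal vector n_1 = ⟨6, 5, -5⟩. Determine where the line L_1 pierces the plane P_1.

(-6, -5, 2)

P_1: n_1·r = n_1·A_1 gives 6x + 5y - 5z = -71.
Substitute r = (-3, 4, -7) + t(-1, -3, 3) into the plane: 37 + (-36)t = -71, so t = 3.
Intersection: (-3, 4, -7) + 3·(-1, -3, 3) = (-6, -5, 2).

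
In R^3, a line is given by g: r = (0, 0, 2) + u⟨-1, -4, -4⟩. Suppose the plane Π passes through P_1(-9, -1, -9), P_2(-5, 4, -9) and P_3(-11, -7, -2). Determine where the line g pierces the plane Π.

(1, 4, 6)

P_1P_2 = (4, 5, 0), P_1P_3 = (-2, -6, 7); a normal to Π is P_1P_2 × P_1P_3 = (35, -28, -14).
Using P_1: Π has equation 35x - 28y - 14z = -161.
Substitute r = (0, 0, 2) + t(-1, -4, -4) into the plane: -28 + 133t = -161, so t = -1.
Intersection: (0, 0, 2) + (-1)·(-1, -4, -4) = (1, 4, 6).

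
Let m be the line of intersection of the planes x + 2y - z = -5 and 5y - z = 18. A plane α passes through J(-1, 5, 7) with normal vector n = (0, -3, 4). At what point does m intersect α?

Direction of m: (1, 2, -1) × (0, 5, -1) = (3, 1, 5).
A point on m: solving the two plane equations with x = -2 gives (-2, 7, 17).
α: n·r = n·J gives -3y + 4z = 13.
Substitute r = (-2, 7, 17) + t(3, 1, 5) into the plane: 47 + 17t = 13, so t = -2.
Intersection: (-2, 7, 17) + (-2)·(3, 1, 5) = (-8, 5, 7).

(-8, 5, 7)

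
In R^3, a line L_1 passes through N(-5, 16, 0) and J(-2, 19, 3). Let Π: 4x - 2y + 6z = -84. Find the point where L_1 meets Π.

A direction vector for L_1 is J − N = (3, 3, 3).
Substitute r = (-5, 16, 0) + t(3, 3, 3) into the plane: -52 + 24t = -84, so t = -4/3.
Intersection: (-5, 16, 0) + (-4/3)·(3, 3, 3) = (-9, 12, -4).

(-9, 12, -4)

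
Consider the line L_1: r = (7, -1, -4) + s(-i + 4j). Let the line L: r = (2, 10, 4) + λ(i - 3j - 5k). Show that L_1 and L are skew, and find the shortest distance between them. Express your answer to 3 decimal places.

1.793

Common perpendicular direction n = (-1, 4, 0) × (1, -3, -5) = (-20, -5, -1).
With w = (2, 10, 4) − (7, -1, -4) = (-5, 11, 8), w · n = 37.
Since n ≠ 0 the lines are not parallel, and w · n = 37 ≠ 0 so they do not intersect; hence they are skew.
Distance = |w · n| / |n| = |37| / √426 ≈ 1.793.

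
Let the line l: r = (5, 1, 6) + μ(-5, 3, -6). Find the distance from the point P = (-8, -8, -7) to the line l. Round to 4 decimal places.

15.0589

Taking (5, 1, 6) on l with direction v = (-5, 3, -6): w = P − (5, 1, 6) = (-13, -9, -13), and w × v = (93, -13, -84).
Distance = |w × v| / |v| = √15874 / √70 ≈ 15.0589.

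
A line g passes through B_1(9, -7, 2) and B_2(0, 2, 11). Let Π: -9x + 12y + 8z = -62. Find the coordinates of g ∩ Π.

(6, -4, 5)

A direction vector for g is B_2 − B_1 = (-9, 9, 9).
Substitute r = (9, -7, 2) + t(-9, 9, 9) into the plane: -149 + 261t = -62, so t = 1/3.
Intersection: (9, -7, 2) + (1/3)·(-9, 9, 9) = (6, -4, 5).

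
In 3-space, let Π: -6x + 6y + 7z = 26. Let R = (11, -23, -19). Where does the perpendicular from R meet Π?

(-7, -5, 2)

Foot = R − λn with λ = (n·R − d)/|n|² = (-337 − 26)/121 = -3.
Foot = (11, -23, -19) − (-3)·(-6, 6, 7) = (-7, -5, 2).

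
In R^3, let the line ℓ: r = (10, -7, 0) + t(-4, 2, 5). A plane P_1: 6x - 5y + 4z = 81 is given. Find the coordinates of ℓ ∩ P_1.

(6, -5, 5)

Substitute r = (10, -7, 0) + t(-4, 2, 5) into the plane: 95 + (-14)t = 81, so t = 1.
Intersection: (10, -7, 0) + 1·(-4, 2, 5) = (6, -5, 5).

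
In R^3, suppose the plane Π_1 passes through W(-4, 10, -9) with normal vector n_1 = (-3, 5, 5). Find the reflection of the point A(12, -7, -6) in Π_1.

(0, 13, 14)

Π_1: n_1·r = n_1·W gives -3x + 5y + 5z = 17.
λ = (n·A − d)/|n|² = (-101 − 17)/59 = -2.
Reflection = A − 2λn = (12, -7, -6) − (-4)·(-3, 5, 5) = (0, 13, 14).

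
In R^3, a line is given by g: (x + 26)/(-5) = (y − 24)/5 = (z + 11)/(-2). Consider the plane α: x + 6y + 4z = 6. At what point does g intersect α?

g has direction (-5, 5, -2) through (-26, 24, -11).
Substitute r = (-26, 24, -11) + t(-5, 5, -2) into the plane: 74 + 17t = 6, so t = -4.
Intersection: (-26, 24, -11) + (-4)·(-5, 5, -2) = (-6, 4, -3).

(-6, 4, -3)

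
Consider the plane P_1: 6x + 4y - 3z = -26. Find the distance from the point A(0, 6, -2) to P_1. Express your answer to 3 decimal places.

n·A − d = (6)·(0) + (4)·(6) + (-3)·(-2) − (-26) = 56; |n| = √61.
Distance = |56| / √61 = 56/√61 ≈ 7.170.

7.170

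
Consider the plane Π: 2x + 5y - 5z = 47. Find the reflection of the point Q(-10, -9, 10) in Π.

(2, 21, -20)

λ = (n·Q − d)/|n|² = (-115 − 47)/54 = -3.
Reflection = Q − 2λn = (-10, -9, 10) − (-6)·(2, 5, -5) = (2, 21, -20).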